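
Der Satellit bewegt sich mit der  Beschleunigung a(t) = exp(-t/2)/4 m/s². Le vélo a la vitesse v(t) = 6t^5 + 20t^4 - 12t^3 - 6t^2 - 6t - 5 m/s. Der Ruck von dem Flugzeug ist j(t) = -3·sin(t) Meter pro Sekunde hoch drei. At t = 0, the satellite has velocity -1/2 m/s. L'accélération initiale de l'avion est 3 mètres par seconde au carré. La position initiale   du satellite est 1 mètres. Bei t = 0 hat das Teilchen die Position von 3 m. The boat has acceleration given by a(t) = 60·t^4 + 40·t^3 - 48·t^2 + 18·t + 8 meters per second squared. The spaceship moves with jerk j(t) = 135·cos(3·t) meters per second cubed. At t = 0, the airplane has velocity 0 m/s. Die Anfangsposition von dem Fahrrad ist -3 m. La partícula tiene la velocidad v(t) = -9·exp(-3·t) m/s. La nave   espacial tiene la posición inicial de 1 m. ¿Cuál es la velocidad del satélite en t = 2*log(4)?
Necesitamos integrar nuestra ecuación de la aceleración a(t) = exp(-t/2)/4 1 vez. Tomando ∫a(t)dt y aplicando v(0) = -1/2, encontramos v(t) = -exp(-t/2)/2. De la ecuación de la velocidad v(t) = -exp(-t/2)/2, sustituimos t = 2*log(4) para obtener v = -1/8.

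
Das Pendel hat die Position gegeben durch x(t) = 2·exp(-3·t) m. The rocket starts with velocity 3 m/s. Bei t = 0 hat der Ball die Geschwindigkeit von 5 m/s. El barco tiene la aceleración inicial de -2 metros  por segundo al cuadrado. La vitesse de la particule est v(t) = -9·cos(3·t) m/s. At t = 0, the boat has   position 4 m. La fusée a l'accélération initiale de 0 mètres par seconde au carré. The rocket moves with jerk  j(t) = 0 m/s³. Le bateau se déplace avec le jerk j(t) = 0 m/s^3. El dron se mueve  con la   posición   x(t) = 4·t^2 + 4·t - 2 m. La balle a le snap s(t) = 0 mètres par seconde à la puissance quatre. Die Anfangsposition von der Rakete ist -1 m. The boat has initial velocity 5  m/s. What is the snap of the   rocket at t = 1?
We must differentiate our jerk equation j(t) = 0 1 time. Taking d/dt of j(t), we find s(t) = 0. Using s(t) = 0 and substituting t = 1, we find s = 0.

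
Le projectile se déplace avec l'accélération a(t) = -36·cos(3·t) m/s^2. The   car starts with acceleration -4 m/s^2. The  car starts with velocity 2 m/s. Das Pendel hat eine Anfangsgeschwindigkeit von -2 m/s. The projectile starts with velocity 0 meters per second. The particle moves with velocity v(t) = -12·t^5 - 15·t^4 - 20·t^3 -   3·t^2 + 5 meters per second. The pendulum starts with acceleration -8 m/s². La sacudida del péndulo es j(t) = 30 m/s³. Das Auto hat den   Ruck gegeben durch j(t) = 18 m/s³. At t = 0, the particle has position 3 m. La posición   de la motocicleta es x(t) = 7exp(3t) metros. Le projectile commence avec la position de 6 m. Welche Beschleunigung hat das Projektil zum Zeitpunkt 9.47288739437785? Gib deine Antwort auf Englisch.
We have acceleration a(t) = -36·cos(3·t). Substituting t = 9.47288739437785: a(9.47288739437785) = 35.6256985711805.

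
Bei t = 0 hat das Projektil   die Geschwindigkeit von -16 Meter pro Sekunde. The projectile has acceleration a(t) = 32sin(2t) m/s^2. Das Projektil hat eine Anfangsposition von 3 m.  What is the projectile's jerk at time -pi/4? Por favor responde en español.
Debemos derivar nuestra ecuación de la aceleración a(t) = 32·sin(2·t) 1 vez. La derivada de la aceleración da la sacudida: j(t) = 64·cos(2·t). De la ecuación de la sacudida j(t) = 64·cos(2·t), sustituimos t = -pi/4 para obtener j = 0.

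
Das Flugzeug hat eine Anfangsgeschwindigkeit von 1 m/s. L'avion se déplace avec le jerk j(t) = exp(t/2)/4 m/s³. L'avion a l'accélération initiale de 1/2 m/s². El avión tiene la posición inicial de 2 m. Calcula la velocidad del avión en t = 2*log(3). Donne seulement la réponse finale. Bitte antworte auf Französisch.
La réponse est 3.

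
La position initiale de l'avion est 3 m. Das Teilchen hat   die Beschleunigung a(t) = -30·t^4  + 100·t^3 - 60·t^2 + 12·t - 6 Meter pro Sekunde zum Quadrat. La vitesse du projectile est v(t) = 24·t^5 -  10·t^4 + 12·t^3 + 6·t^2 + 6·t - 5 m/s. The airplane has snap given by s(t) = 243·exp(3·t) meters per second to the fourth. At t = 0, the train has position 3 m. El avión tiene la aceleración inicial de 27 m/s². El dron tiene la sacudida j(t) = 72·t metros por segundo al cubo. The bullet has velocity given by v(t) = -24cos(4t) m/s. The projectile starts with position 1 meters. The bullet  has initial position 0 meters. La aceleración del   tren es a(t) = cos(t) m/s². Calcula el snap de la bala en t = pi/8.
Partiendo de la velocidad v(t) = -24·cos(4·t), tomamos 3 derivadas. Derivando la velocidad, obtenemos la aceleración: a(t) = 96·sin(4·t). Derivando la aceleración, obtenemos la sacudida: j(t) = 384·cos(4·t). Tomando d/dt de j(t), encontramos s(t) = -1536·sin(4·t). De la ecuación del snap s(t) = -1536·sin(4·t), sustituimos t = pi/8 para obtener s = -1536.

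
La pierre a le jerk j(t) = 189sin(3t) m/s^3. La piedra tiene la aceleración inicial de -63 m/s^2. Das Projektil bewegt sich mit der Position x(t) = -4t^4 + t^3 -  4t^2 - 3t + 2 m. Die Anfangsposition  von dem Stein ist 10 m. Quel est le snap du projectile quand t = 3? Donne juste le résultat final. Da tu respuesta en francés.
s(3) = -96.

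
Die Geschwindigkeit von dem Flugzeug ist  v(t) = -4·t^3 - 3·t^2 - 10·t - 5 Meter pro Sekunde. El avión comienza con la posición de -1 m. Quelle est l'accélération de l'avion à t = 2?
En partant de la vitesse v(t) = -4·t^3 - 3·t^2 - 10·t - 5, nous prenons 1 dérivée. La dérivée de la vitesse donne l'accélération: a(t) = -12·t^2 - 6·t - 10. Nous avons l'accélération a(t) = -12·t^2 - 6·t - 10. En substituant t = 2: a(2) = -70.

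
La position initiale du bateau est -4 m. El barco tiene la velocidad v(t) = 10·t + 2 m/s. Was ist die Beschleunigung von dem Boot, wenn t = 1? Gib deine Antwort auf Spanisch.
Debemos derivar nuestra ecuación de la velocidad v(t) = 10·t + 2 1 vez. Derivando la velocidad, obtenemos la aceleración: a(t) = 10. Tenemos la aceleración a(t) = 10. Sustituyendo t = 1: a(1) = 10.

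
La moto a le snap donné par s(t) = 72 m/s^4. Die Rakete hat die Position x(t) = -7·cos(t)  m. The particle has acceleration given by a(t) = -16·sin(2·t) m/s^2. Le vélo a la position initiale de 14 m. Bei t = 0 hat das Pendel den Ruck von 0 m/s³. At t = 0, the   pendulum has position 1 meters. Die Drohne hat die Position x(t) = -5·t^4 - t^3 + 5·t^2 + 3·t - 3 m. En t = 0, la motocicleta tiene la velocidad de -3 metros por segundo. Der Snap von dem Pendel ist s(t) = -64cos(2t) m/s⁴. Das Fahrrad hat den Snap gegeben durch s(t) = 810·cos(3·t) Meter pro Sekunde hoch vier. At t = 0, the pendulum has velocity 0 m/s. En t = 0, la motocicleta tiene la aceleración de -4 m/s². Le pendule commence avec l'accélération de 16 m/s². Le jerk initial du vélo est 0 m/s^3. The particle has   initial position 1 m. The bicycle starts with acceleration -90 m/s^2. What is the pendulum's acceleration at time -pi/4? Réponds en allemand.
Um dies zu lösen, müssen wir 2 Stammfunktionen unserer Gleichung für den Snap s(t) = -64·cos(2·t) finden. Die Stammfunktion von dem Snap ist der Ruck. Mit j(0) = 0 erhalten wir j(t) = -32·sin(2·t). Durch Integration von dem Ruck und Verwendung der Anfangsbedingung a(0) = 16, erhalten wir a(t) = 16·cos(2·t). Wir haben die Beschleunigung a(t) = 16·cos(2·t). Durch Einsetzen von t = -pi/4: a(-pi/4) = 0.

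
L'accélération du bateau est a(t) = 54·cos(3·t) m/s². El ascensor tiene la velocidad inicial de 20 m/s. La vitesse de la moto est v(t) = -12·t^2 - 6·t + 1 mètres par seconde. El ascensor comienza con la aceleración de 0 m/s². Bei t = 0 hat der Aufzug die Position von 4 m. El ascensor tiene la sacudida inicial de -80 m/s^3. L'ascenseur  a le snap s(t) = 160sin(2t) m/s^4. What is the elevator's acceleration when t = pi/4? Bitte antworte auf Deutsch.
Um dies zu lösen, müssen wir 2 Integrale unserer Gleichung für den Snap s(t) = 160·sin(2·t) finden. Die Stammfunktion von dem Snap, mit j(0) = -80, ergibt den Ruck: j(t) = -80·cos(2·t). Durch Integration von dem Ruck und Verwendung der Anfangsbedingung a(0) = 0, erhalten wir a(t) = -40·sin(2·t). Wir haben die Beschleunigung a(t) = -40·sin(2·t). Durch Einsetzen von t = pi/4: a(pi/4) = -40.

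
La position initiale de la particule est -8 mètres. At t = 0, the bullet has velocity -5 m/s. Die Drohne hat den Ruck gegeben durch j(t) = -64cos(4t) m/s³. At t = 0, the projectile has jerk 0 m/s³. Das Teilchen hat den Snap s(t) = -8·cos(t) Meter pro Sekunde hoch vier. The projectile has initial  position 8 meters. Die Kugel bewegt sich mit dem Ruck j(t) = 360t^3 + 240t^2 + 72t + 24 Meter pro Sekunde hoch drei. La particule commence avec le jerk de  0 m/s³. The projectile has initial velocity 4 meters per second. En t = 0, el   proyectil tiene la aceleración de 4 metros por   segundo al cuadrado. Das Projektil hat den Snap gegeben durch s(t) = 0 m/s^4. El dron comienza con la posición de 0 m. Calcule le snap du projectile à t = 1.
Nous avons le snap s(t) = 0. En substituant t = 1: s(1) = 0.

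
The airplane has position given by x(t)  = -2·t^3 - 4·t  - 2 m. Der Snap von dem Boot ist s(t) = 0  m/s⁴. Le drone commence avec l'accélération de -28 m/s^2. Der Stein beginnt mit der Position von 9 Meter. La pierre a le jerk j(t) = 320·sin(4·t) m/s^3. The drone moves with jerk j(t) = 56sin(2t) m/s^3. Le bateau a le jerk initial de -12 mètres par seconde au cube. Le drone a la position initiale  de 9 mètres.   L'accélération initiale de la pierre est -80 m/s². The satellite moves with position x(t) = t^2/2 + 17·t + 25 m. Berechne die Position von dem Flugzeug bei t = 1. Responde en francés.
Nous avons la position x(t) = -2·t^3 - 4·t - 2. En substituant t = 1: x(1) = -8.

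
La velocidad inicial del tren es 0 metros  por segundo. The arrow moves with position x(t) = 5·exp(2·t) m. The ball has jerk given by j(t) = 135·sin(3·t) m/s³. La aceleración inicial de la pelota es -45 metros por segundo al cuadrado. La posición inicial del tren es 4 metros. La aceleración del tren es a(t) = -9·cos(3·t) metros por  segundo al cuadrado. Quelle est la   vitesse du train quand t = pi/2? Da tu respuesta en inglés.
We must find the antiderivative of our acceleration equation a(t) = -9·cos(3·t) 1 time. Finding the integral of a(t) and using v(0) = 0: v(t) = -3·sin(3·t). Using v(t) = -3·sin(3·t) and substituting t = pi/2, we find v = 3.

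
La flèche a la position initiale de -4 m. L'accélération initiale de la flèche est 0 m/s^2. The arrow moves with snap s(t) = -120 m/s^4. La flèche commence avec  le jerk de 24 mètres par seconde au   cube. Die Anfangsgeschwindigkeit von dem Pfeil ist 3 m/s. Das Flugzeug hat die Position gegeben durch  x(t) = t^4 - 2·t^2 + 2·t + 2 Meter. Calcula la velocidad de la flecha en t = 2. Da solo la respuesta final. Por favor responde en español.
La respuesta es -109.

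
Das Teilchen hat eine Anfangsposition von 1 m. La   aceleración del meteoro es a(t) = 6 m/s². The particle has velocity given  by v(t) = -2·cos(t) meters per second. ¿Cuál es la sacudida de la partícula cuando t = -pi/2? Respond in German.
Ausgehend von der Geschwindigkeit v(t) = -2·cos(t), nehmen wir 2 Ableitungen. Mit d/dt von v(t) finden wir a(t) = 2·sin(t). Mit d/dt von a(t) finden wir j(t) = 2·cos(t). Aus der Gleichung für den Ruck j(t) = 2·cos(t), setzen wir t = -pi/2 ein und erhalten j = 0.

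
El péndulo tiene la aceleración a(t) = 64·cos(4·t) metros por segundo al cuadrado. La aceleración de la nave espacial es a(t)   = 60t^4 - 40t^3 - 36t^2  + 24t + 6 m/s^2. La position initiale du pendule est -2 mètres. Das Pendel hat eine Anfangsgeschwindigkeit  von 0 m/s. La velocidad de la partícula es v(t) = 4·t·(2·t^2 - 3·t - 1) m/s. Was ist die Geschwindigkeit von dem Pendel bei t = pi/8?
Wir müssen unsere Gleichung für die Beschleunigung a(t) = 64·cos(4·t) 1-mal integrieren. Die Stammfunktion von der Beschleunigung, mit v(0) = 0, ergibt die Geschwindigkeit: v(t) = 16·sin(4·t). Wir haben die Geschwindigkeit v(t) = 16·sin(4·t). Durch Einsetzen von t = pi/8: v(pi/8) = 16.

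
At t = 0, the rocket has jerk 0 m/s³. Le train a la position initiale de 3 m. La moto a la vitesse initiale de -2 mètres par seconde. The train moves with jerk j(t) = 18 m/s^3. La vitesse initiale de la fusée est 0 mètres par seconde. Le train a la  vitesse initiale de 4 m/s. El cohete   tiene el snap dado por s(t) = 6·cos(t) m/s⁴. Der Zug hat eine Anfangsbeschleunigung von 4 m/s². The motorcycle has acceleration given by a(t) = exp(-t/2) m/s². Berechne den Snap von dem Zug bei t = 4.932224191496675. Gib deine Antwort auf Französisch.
Pour résoudre ceci, nous devons prendre 1 dérivée de notre équation du jerk j(t) = 18. En prenant d/dt de j(t), nous trouvons s(t) = 0. En utilisant s(t) = 0 et en substituant t = 4.932224191496675, nous trouvons s = 0.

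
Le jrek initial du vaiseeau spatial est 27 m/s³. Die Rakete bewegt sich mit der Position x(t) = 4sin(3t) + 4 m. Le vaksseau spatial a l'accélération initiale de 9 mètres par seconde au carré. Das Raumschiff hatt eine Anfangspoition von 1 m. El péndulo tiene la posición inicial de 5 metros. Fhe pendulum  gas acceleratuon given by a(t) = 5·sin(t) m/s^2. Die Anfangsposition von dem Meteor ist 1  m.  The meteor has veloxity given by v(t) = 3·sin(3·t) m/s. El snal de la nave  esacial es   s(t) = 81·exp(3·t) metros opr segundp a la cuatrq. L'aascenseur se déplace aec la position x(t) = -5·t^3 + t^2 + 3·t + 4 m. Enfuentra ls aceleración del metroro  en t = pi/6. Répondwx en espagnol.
Partiendo de la velocidad v(t) = 3·sin(3·t), tomamos 1 derivada. Derivando la velocidad, obtenemos la aceleración: a(t) = 9·cos(3·t). Usando a(t) = 9·cos(3·t) y sustituyendo t = pi/6, encontramos a = 0.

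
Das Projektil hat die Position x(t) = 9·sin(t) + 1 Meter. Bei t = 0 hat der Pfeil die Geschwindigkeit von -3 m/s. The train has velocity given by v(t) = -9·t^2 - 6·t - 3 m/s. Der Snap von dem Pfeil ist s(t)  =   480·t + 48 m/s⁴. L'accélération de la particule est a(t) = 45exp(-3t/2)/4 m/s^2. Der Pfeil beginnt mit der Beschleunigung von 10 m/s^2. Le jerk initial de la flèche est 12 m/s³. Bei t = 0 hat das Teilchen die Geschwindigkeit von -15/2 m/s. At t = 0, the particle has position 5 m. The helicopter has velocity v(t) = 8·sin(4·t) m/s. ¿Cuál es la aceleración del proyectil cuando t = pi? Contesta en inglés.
We must differentiate our position equation x(t) = 9·sin(t) + 1 2 times. The derivative of position gives velocity: v(t) = 9·cos(t). The derivative of velocity gives acceleration: a(t) = -9·sin(t). From the given acceleration equation a(t) = -9·sin(t), we substitute t = pi to get a = 0.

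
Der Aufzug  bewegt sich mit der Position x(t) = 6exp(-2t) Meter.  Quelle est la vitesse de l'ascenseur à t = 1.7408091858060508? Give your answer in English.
Starting from position x(t) = 6·exp(-2·t), we take 1 derivative. The derivative of position gives velocity: v(t) = -12·exp(-2·t). Using v(t) = -12·exp(-2·t) and substituting t = 1.7408091858060508, we find v = -0.369091122189530.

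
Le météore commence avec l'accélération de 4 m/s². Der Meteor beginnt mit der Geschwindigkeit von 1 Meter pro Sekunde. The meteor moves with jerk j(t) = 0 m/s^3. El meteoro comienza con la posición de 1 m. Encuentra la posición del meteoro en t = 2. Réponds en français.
Nous devons trouver la primitive de notre équation du jerk j(t) = 0 3 fois. La primitive du jerk, avec a(0) = 4, donne l'accélération: a(t) = 4. La primitive de l'accélération, avec v(0) = 1, donne la vitesse: v(t) = 4·t + 1. L'intégrale de la vitesse est la position. En utilisant x(0) = 1, nous obtenons x(t) = 2·t^2 + t + 1. De l'équation de la position x(t) = 2·t^2 + t + 1, nous substituons t = 2 pour obtenir x = 11.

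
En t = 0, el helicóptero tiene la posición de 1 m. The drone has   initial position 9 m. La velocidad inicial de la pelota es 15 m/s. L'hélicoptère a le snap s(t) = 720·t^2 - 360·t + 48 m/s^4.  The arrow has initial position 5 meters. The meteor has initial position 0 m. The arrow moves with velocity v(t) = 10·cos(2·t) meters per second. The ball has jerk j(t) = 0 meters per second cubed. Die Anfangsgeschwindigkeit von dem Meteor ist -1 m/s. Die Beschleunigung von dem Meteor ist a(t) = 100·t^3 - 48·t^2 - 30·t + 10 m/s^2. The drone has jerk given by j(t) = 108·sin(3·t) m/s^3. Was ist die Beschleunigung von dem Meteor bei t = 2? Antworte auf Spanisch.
De la ecuación de la aceleración a(t) = 100·t^3 - 48·t^2 - 30·t + 10, sustituimos t = 2 para obtener a = 558.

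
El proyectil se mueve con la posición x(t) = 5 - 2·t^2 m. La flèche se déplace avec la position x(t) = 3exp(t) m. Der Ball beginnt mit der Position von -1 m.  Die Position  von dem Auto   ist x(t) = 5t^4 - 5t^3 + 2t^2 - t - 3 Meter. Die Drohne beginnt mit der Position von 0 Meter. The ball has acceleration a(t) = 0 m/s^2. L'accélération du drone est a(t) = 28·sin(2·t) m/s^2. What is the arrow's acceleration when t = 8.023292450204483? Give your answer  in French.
Nous devons dériver notre équation de la position x(t) = 3·exp(t) 2 fois. La dérivée de la position donne la vitesse: v(t) = 3·exp(t). En prenant d/dt de v(t), nous trouvons a(t) = 3·exp(t). De l'équation de l'accélération a(t) = 3·exp(t), nous substituons t = 8.023292450204483 pour obtenir a = 9153.62027852646.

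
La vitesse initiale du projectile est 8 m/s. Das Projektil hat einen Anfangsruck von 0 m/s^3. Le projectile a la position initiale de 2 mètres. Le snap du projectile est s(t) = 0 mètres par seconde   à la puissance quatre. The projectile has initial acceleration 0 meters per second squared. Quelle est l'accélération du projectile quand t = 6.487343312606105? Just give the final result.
a(6.487343312606105) = 0.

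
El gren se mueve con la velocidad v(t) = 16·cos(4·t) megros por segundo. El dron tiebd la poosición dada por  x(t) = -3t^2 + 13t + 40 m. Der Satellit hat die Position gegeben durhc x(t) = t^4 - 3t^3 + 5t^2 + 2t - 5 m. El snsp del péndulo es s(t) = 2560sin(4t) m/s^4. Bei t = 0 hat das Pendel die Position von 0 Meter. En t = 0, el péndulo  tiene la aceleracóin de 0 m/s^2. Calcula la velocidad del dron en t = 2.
Para resolver esto, necesitamos tomar 1 derivada de nuestra ecuación de la posición x(t) = -3·t^2 + 13·t + 40. La derivada de la posición da la velocidad: v(t) = 13 - 6·t. De la ecuación de la velocidad v(t) = 13 - 6·t, sustituimos t = 2 para obtener v = 1.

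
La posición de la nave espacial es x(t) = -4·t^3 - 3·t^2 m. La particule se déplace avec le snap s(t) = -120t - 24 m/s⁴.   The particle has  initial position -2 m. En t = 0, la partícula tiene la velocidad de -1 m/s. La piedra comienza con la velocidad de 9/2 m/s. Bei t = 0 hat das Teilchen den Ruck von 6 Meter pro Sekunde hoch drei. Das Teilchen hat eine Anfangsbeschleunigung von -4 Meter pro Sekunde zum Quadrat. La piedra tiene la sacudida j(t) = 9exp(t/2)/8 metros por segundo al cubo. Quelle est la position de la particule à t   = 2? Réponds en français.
Nous devons trouver l'intégrale de notre équation du snap s(t) = -120·t - 24 4 fois. En intégrant le snap et en utilisant la condition initiale j(0) = 6, nous obtenons j(t) = -60·t^2 - 24·t + 6. La primitive du jerk, avec a(0) = -4, donne l'accélération: a(t) = -20·t^3 - 12·t^2 + 6·t - 4. En intégrant l'accélération et en utilisant la condition initiale v(0) = -1, nous obtenons v(t) = -5·t^4 - 4·t^3 + 3·t^2 - 4·t - 1. En intégrant la vitesse et en utilisant la condition initiale x(0) = -2, nous obtenons x(t) = -t^5 - t^4 + t^3 - 2·t^2 - t - 2. En utilisant x(t) = -t^5 - t^4 + t^3 - 2·t^2 - t - 2 et en substituant t = 2, nous trouvons x = -52.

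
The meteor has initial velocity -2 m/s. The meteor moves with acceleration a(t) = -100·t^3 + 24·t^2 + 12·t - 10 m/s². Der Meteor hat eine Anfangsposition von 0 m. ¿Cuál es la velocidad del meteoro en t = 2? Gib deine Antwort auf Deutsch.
Um dies zu lösen, müssen wir 1 Stammfunktion unserer Gleichung für die Beschleunigung a(t) = -100·t^3 + 24·t^2 + 12·t - 10 finden. Durch Integration von der Beschleunigung und Verwendung der Anfangsbedingung v(0) = -2, erhalten wir v(t) = -25·t^4 + 8·t^3 + 6·t^2 - 10·t - 2. Aus der Gleichung für die Geschwindigkeit v(t) = -25·t^4 + 8·t^3 + 6·t^2 - 10·t - 2, setzen wir t = 2 ein und erhalten v = -334.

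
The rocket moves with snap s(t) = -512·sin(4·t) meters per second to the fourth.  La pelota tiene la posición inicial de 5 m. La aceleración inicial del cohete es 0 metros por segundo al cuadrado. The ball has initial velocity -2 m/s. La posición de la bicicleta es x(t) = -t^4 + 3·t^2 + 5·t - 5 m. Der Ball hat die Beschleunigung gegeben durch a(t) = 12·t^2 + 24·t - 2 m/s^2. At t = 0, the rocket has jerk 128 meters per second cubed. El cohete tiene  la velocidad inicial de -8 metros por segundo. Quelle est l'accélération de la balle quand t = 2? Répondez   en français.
De l'équation de l'accélération a(t) = 12·t^2 + 24·t - 2, nous substituons t = 2 pour obtenir a = 94.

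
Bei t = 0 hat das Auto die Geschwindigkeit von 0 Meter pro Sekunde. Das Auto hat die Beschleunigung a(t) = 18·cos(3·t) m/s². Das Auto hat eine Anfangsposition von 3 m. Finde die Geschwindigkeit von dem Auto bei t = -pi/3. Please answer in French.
Nous devons trouver l'intégrale de notre équation de l'accélération a(t) = 18·cos(3·t) 1 fois. En intégrant l'accélération et en utilisant la condition initiale v(0) = 0, nous obtenons v(t) = 6·sin(3·t). En utilisant v(t) = 6·sin(3·t) et en substituant t = -pi/3, nous trouvons v = 0.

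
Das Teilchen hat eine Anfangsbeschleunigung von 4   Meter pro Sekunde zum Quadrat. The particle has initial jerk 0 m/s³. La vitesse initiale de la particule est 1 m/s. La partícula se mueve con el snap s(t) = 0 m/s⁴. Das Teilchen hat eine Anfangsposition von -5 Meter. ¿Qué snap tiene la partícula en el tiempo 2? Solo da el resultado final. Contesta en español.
El snap en t = 2 es s = 0.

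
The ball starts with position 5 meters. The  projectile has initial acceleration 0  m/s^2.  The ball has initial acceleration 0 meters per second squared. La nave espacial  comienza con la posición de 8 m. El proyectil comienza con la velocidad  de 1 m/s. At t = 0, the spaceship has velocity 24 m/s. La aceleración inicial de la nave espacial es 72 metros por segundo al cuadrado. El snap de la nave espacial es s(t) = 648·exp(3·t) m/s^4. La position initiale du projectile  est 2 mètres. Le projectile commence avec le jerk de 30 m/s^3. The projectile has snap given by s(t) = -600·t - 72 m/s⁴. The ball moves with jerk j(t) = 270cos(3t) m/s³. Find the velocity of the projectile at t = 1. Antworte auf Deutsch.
Wir müssen unsere Gleichung für den Snap s(t) = -600·t - 72 3-mal integrieren. Das Integral von dem Snap ist der Ruck. Mit j(0) = 30 erhalten wir j(t) = -300·t^2 - 72·t + 30. Die Stammfunktion von dem Ruck, mit a(0) = 0, ergibt die Beschleunigung: a(t) = 2·t·(-50·t^2 - 18·t + 15). Mit ∫a(t)dt und Anwendung von v(0) = 1, finden wir v(t) = -25·t^4 - 12·t^3 + 15·t^2 + 1. Aus der Gleichung für die Geschwindigkeit v(t) = -25·t^4 - 12·t^3 + 15·t^2 + 1, setzen wir t = 1 ein und erhalten v = -21.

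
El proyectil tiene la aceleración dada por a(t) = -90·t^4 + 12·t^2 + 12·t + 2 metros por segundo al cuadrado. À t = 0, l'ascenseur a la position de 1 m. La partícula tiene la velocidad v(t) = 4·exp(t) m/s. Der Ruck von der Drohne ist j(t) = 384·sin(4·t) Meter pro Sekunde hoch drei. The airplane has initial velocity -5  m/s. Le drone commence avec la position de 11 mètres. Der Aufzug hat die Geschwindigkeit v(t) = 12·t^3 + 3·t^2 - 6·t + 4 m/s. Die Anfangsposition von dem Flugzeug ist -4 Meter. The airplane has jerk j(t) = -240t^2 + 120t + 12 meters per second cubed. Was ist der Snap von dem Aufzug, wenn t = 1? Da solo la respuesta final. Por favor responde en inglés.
At t = 1, s = 72.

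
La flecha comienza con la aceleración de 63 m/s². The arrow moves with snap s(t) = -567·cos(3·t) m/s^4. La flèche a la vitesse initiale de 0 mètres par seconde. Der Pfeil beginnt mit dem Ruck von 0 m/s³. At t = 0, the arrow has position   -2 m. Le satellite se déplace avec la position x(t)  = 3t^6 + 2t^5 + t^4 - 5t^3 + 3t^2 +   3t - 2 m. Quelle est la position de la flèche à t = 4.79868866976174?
Nous devons trouver la primitive de notre équation du snap s(t) = -567·cos(3·t) 4 fois. La primitive du snap est le jerk. En utilisant j(0) = 0, nous obtenons j(t) = -189·sin(3·t). En intégrant le jerk et en utilisant la condition initiale a(0) = 63, nous obtenons a(t) = 63·cos(3·t). La primitive de l'accélération, avec v(0) = 0, donne la vitesse: v(t) = 21·sin(3·t). La primitive de la vitesse est la position. En utilisant x(0) = -2, nous obtenons x(t) = 5 - 7·cos(3·t). En utilisant x(t) = 5 - 7·cos(3·t) et en substituant t = 4.79868866976174, nous trouvons x = 6.79211526749542.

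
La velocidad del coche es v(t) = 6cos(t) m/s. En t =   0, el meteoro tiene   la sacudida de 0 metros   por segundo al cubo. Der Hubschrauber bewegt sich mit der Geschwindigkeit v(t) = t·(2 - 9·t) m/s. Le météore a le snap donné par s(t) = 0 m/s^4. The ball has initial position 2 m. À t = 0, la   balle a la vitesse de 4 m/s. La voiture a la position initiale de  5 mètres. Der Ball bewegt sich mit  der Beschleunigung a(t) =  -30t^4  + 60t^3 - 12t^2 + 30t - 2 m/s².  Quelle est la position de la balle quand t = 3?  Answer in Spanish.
Debemos encontrar la integral de nuestra ecuación de la aceleración a(t) = -30·t^4 + 60·t^3 - 12·t^2 + 30·t - 2 2 veces. La antiderivada de la aceleración, con v(0) = 4, da la velocidad: v(t) = -6·t^5 + 15·t^4 - 4·t^3 + 15·t^2 - 2·t + 4. Integrando la velocidad y usando la condición inicial x(0) = 2, obtenemos x(t) = -t^6 + 3·t^5 - t^4 + 5·t^3 - t^2 + 4·t + 2. Usando x(t) = -t^6 + 3·t^5 - t^4 + 5·t^3 - t^2 + 4·t + 2 y sustituyendo t = 3, encontramos x = 59.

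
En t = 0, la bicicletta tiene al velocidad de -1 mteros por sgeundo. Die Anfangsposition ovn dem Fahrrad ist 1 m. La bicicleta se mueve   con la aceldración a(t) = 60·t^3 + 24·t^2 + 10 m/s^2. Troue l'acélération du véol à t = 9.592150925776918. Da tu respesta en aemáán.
Mit a(t) = 60·t^3 + 24·t^2 + 10 und Einsetzen von t = 9.592150925776918, finden wir a = 55172.2843322689.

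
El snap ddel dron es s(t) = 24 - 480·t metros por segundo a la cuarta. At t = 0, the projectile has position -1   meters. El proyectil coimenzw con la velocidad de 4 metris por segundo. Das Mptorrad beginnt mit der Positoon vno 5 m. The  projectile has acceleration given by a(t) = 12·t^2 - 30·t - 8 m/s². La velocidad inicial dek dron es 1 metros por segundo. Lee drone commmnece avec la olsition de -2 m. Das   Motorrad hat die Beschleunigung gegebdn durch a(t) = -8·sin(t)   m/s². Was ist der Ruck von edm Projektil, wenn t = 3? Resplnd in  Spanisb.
Para resolver esto, necesitamos tomar 1 derivada de nuestra ecuación de la aceleración a(t) = 12·t^2 - 30·t - 8. La derivada de la aceleración da la sacudida: j(t) = 24·t - 30. Tenemos la sacudida j(t) = 24·t - 30. Sustituyendo t = 3: j(3) = 42.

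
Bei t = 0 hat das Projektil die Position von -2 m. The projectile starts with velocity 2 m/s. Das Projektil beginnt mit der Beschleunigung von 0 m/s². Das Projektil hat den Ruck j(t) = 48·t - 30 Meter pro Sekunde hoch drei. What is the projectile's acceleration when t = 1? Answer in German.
Wir müssen das Integral unserer Gleichung für den Ruck j(t) = 48·t - 30 1-mal finden. Mit ∫j(t)dt und Anwendung von a(0) = 0, finden wir a(t) = 6·t·(4·t - 5). Aus der Gleichung für die Beschleunigung a(t) = 6·t·(4·t - 5), setzen wir t = 1 ein und erhalten a = -6.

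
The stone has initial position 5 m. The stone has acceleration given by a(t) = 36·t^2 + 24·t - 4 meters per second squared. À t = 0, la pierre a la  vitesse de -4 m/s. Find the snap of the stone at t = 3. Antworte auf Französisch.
Nous devons dériver notre équation de l'accélération a(t) = 36·t^2 + 24·t - 4 2 fois. La dérivée de l'accélération donne le jerk: j(t) = 72·t + 24. La dérivée du jerk donne le snap: s(t) = 72. De l'équation du snap s(t) = 72, nous substituons t = 3 pour obtenir s = 72.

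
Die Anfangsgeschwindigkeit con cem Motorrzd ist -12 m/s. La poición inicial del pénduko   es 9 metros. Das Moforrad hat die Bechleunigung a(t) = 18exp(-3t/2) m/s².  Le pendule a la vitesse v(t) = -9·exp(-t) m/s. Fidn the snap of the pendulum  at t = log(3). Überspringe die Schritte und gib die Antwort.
The answer is 3.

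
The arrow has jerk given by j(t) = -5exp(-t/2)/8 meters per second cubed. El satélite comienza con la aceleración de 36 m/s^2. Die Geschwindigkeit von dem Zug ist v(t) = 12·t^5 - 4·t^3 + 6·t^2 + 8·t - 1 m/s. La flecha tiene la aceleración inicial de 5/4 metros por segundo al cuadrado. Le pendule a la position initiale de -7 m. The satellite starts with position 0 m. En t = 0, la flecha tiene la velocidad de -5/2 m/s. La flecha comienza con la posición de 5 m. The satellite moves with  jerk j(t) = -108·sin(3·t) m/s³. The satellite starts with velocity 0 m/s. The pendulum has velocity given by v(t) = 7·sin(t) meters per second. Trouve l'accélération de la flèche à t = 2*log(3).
Nous devons intégrer notre équation du jerk j(t) = -5·exp(-t/2)/8 1 fois. L'intégrale du jerk est l'accélération. En utilisant a(0) = 5/4, nous obtenons a(t) = 5·exp(-t/2)/4. Nous avons l'accélération a(t) = 5·exp(-t/2)/4. En substituant t = 2*log(3): a(2*log(3)) = 5/12.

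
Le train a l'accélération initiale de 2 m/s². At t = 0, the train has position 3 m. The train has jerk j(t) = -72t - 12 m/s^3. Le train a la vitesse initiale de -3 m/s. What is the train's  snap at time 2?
Starting from jerk j(t) = -72·t - 12, we take 1 derivative. Taking d/dt of j(t), we find s(t) = -72. From the given snap equation s(t) = -72, we substitute t = 2 to get s = -72.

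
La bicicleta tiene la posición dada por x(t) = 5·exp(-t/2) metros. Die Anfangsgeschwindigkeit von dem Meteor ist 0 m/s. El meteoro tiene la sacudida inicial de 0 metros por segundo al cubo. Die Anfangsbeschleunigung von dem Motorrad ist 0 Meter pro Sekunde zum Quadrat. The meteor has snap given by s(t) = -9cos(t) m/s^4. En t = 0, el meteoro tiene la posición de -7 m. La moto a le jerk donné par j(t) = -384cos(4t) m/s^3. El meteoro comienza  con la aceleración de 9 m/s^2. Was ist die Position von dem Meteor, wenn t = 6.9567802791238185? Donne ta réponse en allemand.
Wir müssen unsere Gleichung für den Snap s(t) = -9·cos(t) 4-mal integrieren. Die Stammfunktion von dem Snap, mit j(0) = 0, ergibt den Ruck: j(t) = -9·sin(t). Durch Integration von dem Ruck und Verwendung der Anfangsbedingung a(0) = 9, erhalten wir a(t) = 9·cos(t). Mit ∫a(t)dt und Anwendung von v(0) = 0, finden wir v(t) = 9·sin(t). Die Stammfunktion von der Geschwindigkeit ist die Position. Mit x(0) = -7 erhalten wir x(t) = 2 - 9·cos(t). Mit x(t) = 2 - 9·cos(t) und Einsetzen von t = 6.9567802791238185, finden wir x = -5.03425760656642.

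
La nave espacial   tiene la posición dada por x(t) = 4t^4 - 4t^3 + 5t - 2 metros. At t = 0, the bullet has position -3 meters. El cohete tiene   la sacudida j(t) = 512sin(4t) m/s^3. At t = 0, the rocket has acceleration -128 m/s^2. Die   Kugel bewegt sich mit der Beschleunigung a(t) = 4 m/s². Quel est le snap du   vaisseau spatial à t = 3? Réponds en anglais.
We must differentiate our position equation x(t) = 4·t^4 - 4·t^3 + 5·t - 2 4 times. The derivative of position gives velocity: v(t) = 16·t^3 - 12·t^2 + 5. Taking d/dt of v(t), we find a(t) = 48·t^2 - 24·t. Taking d/dt of a(t), we find j(t) = 96·t - 24. Taking d/dt of j(t), we find s(t) = 96. We have snap s(t) = 96. Substituting t = 3: s(3) = 96.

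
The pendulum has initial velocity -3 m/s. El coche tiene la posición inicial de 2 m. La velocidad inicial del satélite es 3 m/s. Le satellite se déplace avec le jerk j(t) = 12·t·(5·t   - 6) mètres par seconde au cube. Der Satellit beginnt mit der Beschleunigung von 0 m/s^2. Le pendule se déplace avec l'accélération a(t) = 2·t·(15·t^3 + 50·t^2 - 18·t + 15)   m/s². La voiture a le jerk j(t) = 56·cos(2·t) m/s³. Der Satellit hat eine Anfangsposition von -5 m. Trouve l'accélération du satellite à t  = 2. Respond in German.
Wir müssen das Integral unserer Gleichung für den Ruck j(t) = 12·t·(5·t - 6) 1-mal finden. Mit ∫j(t)dt und Anwendung von a(0) = 0, finden wir a(t) = t^2·(20·t - 36). Mit a(t) = t^2·(20·t - 36) und Einsetzen von t = 2, finden wir a = 16.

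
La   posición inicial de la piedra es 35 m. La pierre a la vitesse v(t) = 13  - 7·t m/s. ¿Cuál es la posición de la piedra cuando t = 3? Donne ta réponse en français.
En partant de la vitesse v(t) = 13 - 7·t, nous prenons 1 intégrale. En prenant ∫v(t)dt et en appliquant x(0) = 35, nous trouvons x(t) = -7·t^2/2 + 13·t + 35. En utilisant x(t) = -7·t^2/2 + 13·t + 35 et en substituant t = 3, nous trouvons x = 85/2.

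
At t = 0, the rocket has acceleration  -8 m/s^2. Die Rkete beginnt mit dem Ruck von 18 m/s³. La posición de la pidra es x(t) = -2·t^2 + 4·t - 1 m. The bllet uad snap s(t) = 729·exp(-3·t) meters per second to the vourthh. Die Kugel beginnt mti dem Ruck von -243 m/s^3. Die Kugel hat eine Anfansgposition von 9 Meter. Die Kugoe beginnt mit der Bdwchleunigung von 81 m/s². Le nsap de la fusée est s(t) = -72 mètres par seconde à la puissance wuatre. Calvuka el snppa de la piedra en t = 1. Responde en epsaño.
Partiendo de la posición x(t) = -2·t^2 + 4·t - 1, tomamos 4 derivadas. Tomando d/dt de x(t), encontramos v(t) = 4 - 4·t. Tomando d/dt de v(t), encontramos a(t) = -4. Tomando d/dt de a(t), encontramos j(t) = 0. La derivada de la sacudida da el snap: s(t) = 0. De la ecuación del snap s(t) = 0, sustituimos t = 1 para obtener s = 0.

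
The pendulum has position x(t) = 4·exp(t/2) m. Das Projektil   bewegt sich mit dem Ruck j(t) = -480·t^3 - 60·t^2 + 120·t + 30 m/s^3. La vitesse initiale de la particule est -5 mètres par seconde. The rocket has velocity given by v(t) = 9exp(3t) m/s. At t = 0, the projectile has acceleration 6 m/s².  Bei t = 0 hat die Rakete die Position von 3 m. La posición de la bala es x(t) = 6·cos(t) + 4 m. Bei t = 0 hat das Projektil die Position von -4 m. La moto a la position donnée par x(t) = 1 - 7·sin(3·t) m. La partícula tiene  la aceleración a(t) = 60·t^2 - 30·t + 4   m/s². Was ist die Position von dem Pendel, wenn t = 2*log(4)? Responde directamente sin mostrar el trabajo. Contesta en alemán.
x(2*log(4)) = 16.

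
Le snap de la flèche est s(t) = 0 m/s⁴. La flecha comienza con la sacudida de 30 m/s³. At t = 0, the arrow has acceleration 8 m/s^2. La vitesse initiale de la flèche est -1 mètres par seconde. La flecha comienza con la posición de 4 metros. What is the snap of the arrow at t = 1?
From the given snap equation s(t) = 0, we substitute t = 1 to get s = 0.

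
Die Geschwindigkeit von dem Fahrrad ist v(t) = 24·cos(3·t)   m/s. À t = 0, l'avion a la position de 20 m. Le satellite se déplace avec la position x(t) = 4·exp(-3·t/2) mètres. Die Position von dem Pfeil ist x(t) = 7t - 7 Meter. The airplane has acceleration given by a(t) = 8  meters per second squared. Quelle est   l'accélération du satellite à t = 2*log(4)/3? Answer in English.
To solve this, we need to take 2 derivatives of our position equation x(t) = 4·exp(-3·t/2). The derivative of position gives velocity: v(t) = -6·exp(-3·t/2). The derivative of velocity gives acceleration: a(t) = 9·exp(-3·t/2). From the given acceleration equation a(t) = 9·exp(-3·t/2), we substitute t = 2*log(4)/3 to get a = 9/4.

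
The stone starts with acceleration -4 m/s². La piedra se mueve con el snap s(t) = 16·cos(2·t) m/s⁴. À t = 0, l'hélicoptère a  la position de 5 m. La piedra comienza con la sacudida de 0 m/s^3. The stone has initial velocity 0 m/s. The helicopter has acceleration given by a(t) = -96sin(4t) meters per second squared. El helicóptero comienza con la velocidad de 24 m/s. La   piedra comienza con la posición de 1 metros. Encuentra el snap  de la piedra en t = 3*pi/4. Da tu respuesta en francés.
Nous avons le snap s(t) = 16·cos(2·t). En substituant t = 3*pi/4: s(3*pi/4) = 0.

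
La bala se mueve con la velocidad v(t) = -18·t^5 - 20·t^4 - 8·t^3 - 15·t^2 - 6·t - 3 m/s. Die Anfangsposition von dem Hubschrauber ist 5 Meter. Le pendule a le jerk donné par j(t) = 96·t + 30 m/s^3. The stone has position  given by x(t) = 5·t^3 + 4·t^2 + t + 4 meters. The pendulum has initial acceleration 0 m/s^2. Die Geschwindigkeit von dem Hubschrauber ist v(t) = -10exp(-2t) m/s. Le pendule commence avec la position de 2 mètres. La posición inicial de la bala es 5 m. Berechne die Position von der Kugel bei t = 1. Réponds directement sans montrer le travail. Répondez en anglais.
At t = 1, x = -15.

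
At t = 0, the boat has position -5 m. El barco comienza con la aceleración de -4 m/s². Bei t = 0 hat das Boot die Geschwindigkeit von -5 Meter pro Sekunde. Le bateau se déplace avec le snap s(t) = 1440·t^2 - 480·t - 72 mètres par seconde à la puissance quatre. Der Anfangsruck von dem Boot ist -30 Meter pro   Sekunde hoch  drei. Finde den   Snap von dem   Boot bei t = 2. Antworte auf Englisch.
Using s(t) = 1440·t^2 - 480·t - 72 and substituting t = 2, we find s = 4728.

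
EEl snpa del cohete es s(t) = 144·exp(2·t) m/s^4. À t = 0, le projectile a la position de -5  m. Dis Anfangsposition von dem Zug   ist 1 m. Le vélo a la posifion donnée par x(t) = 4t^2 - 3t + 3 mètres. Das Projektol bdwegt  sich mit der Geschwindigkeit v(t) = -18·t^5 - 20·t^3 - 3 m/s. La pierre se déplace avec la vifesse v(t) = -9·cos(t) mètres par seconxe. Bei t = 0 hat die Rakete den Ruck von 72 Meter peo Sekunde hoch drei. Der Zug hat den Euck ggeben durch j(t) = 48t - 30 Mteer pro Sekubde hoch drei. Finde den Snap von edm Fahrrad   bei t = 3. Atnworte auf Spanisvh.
Debemos derivar nuestra ecuación de la posición x(t) = 4·t^2 - 3·t + 3 4 veces. Tomando d/dt de x(t), encontramos v(t) = 8·t - 3. Tomando d/dt de v(t), encontramos a(t) = 8. Derivando la aceleración, obtenemos la sacudida: j(t) = 0. La derivada de la sacudida da el snap: s(t) = 0. Tenemos el snap s(t) = 0. Sustituyendo t = 3: s(3) = 0.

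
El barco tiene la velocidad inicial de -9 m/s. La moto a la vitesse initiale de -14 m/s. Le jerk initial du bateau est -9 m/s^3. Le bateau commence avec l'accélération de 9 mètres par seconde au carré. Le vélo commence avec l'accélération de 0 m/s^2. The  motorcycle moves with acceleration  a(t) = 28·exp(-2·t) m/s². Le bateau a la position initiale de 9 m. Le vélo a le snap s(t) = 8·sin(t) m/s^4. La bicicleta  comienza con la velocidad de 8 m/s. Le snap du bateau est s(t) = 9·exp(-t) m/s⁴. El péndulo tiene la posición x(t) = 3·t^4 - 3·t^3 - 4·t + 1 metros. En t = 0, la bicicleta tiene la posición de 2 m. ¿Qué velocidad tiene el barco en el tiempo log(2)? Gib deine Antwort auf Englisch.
To solve this, we need to take 3 antiderivatives of our snap equation s(t) = 9·exp(-t). Finding the integral of s(t) and using j(0) = -9: j(t) = -9·exp(-t). Finding the antiderivative of j(t) and using a(0) = 9: a(t) = 9·exp(-t). Taking ∫a(t)dt and applying v(0) = -9, we find v(t) = -9·exp(-t). Using v(t) = -9·exp(-t) and substituting t = log(2), we find v = -9/2.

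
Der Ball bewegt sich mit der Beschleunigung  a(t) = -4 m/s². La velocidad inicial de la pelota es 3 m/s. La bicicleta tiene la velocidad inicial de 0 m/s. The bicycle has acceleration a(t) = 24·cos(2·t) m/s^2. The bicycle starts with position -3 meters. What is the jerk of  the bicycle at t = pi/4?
Starting from acceleration a(t) = 24·cos(2·t), we take 1 derivative. Differentiating acceleration, we get jerk: j(t) = -48·sin(2·t). We have jerk j(t) = -48·sin(2·t). Substituting t = pi/4: j(pi/4) = -48.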